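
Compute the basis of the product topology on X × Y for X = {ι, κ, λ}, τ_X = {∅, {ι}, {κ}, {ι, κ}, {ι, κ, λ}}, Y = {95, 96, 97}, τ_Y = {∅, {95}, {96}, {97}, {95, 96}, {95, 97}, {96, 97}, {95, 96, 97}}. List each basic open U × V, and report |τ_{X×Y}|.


Basis B = {∅ × ∅, {ι} × {95}, {ι} × {96}, {ι} × {97}, {κ} × {95}, {κ} × {96}, {κ} × {97}, {ι} × {95, 96}, {ι} × {95, 97}, {ι, κ} × {95}, {ι} × {96, 97}, {ι, κ} × {96}, {ι, κ} × {97}, {κ} × {95, 96}, {κ} × {95, 97}, {κ} × {96, 97}, {ι} × {95, 96, 97}, {ι, κ, λ} × {95}, {ι, κ, λ} × {96}, {ι, κ, λ} × {97}, {κ} × {95, 96, 97}, {ι, κ} × {95, 96}, {ι, κ} × {95, 97}, {ι, κ} × {96, 97}, {ι, κ} × {95, 96, 97}, {ι, κ, λ} × {95, 96}, {ι, κ, λ} × {95, 97}, {ι, κ, λ} × {96, 97}, {ι, κ, λ} × {95, 96, 97}}; |τ_{X×Y}| = 125.

Enumerate products U × V with U ∈ τ_X, V ∈ τ_Y (deduplicated):
  ∅ × ∅ = {} (∅)
  {ι} × {95} = {(ι,95)}
  {ι} × {96} = {(ι,96)}
  {ι} × {97} = {(ι,97)}
  {κ} × {95} = {(κ,95)}
  {κ} × {96} = {(κ,96)}
  {κ} × {97} = {(κ,97)}
  {ι} × {95, 96} = {(ι,95), (ι,96)}
  {ι} × {95, 97} = {(ι,95), (ι,97)}
  {ι, κ} × {95} = {(ι,95), (κ,95)}
  {ι} × {96, 97} = {(ι,96), (ι,97)}
  {ι, κ} × {96} = {(ι,96), (κ,96)}
  {ι, κ} × {97} = {(ι,97), (κ,97)}
  {κ} × {95, 96} = {(κ,95), (κ,96)}
  {κ} × {95, 97} = {(κ,95), (κ,97)}
  {κ} × {96, 97} = {(κ,96), (κ,97)}
  {ι} × {95, 96, 97} = {(ι,95), (ι,96), (ι,97)}
  {ι, κ, λ} × {95} = {(ι,95), (κ,95), (λ,95)}
  {ι, κ, λ} × {96} = {(ι,96), (κ,96), (λ,96)}
  {ι, κ, λ} × {97} = {(ι,97), (κ,97), (λ,97)}
  {κ} × {95, 96, 97} = {(κ,95), (κ,96), (κ,97)}
  {ι, κ} × {95, 96} = {(ι,95), (ι,96), (κ,95), (κ,96)}
  {ι, κ} × {95, 97} = {(ι,95), (ι,97), (κ,95), (κ,97)}
  {ι, κ} × {96, 97} = {(ι,96), (ι,97), (κ,96), (κ,97)}
  {ι, κ} × {95, 96, 97} = {(ι,95), (ι,96), (ι,97), (κ,95), (κ,96), (κ,97)}
  {ι, κ, λ} × {95, 96} = {(ι,95), (ι,96), (κ,95), (κ,96), (λ,95), (λ,96)}
  {ι, κ, λ} × {95, 97} = {(ι,95), (ι,97), (κ,95), (κ,97), (λ,95), (λ,97)}
  {ι, κ, λ} × {96, 97} = {(ι,96), (ι,97), (κ,96), (κ,97), (λ,96), (λ,97)}
  {ι, κ, λ} × {95, 96, 97} = {(ι,95), (ι,96), (ι,97), (κ,95), (κ,96), (κ,97), (λ,95), (λ,96), (λ,97)}
These 29 distinct sets form the basis B.
Close under arbitrary unions to get τ_{X×Y}; counting gives |τ_{X×Y}| = 125.


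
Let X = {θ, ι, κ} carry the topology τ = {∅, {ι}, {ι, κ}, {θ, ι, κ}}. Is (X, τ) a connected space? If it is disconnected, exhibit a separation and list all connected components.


(X, τ) is connected.

Find clopen sets (U ∈ τ with X ∖ U ∈ τ):
  U = ∅, X ∖ U = {θ, ι, κ} — both open, so U is clopen.
  U = {θ, ι, κ}, X ∖ U = ∅ — both open, so U is clopen.
Only trivial clopens (∅ and X) exist, so (X, τ) is connected.
Compute connected components by grouping points that agree on all clopens:
  component: {θ, ι, κ}


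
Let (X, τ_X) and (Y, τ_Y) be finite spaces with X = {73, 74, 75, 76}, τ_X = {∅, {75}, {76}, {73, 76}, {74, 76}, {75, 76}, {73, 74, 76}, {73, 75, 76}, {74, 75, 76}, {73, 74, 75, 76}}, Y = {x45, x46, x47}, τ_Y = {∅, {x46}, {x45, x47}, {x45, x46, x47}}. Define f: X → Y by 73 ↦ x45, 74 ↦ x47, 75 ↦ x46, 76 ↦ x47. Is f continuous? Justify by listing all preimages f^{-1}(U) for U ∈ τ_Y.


f IS continuous.

Compute f^{-1}(U) for each U ∈ τ_Y:
  U = ∅: f^{-1}(U) = ∅ ∈ τ_X ✓.
  U = {x46}: f^{-1}(U) = {75} ∈ τ_X ✓.
  U = {x45, x47}: f^{-1}(U) = {73, 74, 76} ∈ τ_X ✓.
  U = {x45, x46, x47}: f^{-1}(U) = {73, 74, 75, 76} ∈ τ_X ✓.
Every preimage lies in τ_X, so f IS continuous.


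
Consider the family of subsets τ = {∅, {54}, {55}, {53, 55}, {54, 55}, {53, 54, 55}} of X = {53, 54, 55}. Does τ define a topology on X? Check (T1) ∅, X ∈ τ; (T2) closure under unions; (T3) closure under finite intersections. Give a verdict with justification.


τ IS a topology on X.

Axiom (T1): ∅ ∈ τ? Yes; X ∈ τ? Yes.
Axiom (T2/T3): check pairwise unions and intersections of members of τ.
All pairwise intersections and unions checked — each lies in τ. Therefore τ satisfies (T1), (T2), (T3): it IS a topology on X.


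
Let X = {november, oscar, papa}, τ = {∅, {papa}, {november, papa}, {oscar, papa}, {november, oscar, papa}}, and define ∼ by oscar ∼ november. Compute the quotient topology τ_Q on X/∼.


X/∼ = {[november=oscar], [papa]}; |τ_Q| = 3.

Equivalence classes: [november=oscar], [papa].
Quotient map π: X → X/∼ sends november ↦ [november=oscar], oscar ↦ [november=oscar], papa ↦ [papa].
For each subset V ⊆ X/∼, compute π^{-1}(V) ⊆ X and check whether π^{-1}(V) ∈ τ. V is open in τ_Q iff π^{-1}(V) ∈ τ.
  V = {}: π^{-1}(V) = ∅ ∈ τ ✓.
  V = {[november=oscar]}: π^{-1}(V) = {november, oscar} ∉ τ ✗.
  V = {[papa]}: π^{-1}(V) = {papa} ∈ τ ✓.
  V = {[november=oscar], [papa]}: π^{-1}(V) = {november, oscar, papa} ∈ τ ✓.
Open sets in the quotient: τ_Q = {{}, {[papa]}, {[november=oscar], [papa]}} (3 elements).


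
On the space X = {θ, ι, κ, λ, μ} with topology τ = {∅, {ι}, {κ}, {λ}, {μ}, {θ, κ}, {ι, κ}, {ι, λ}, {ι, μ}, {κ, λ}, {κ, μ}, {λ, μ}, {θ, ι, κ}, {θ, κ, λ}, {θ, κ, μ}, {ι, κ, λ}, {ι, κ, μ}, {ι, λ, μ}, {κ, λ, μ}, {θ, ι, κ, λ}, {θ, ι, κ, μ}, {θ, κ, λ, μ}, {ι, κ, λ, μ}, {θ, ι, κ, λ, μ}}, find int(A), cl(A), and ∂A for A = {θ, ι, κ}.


int(A) = {θ, ι, κ}, cl(A) = {θ, ι, κ}, ∂A = ∅.

Closed sets in (X, τ) are complements of opens:
  closed(X, τ) = {∅, {θ}, {ι}, {λ}, {μ}, {θ, ι}, {θ, κ}, {θ, λ}, {θ, μ}, {ι, λ}, {ι, μ}, {λ, μ}, {θ, ι, κ}, {θ, ι, λ}, {θ, ι, μ}, {θ, κ, λ}, {θ, κ, μ}, {θ, λ, μ}, {ι, λ, μ}, {θ, ι, κ, λ}, {θ, ι, κ, μ}, {θ, ι, λ, μ}, {θ, κ, λ, μ}, {θ, ι, κ, λ, μ}}.
int(A) = ⋃ {U ∈ τ : U ⊆ A}. Opens contained in A: ∅, {ι}, {κ}, {θ, κ}, {ι, κ}, {θ, ι, κ}.
Taking the union of these: int(A) = {θ, ι, κ}.
cl(A) = ⋂ {C closed : A ⊆ C}. Closed sets containing A: {θ, ι, κ}, {θ, ι, κ, λ}, {θ, ι, κ, μ}, {θ, ι, κ, λ, μ}.
Intersecting these: cl(A) = {θ, ι, κ}.
∂A = cl(A) ∖ int(A) = {θ, ι, κ} ∖ {θ, ι, κ} = ∅.


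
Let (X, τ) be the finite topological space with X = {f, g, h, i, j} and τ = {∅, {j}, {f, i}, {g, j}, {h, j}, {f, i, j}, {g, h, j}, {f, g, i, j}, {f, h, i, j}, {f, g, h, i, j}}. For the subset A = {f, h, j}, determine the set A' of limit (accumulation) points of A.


A' = {g, h, i}

For each x ∈ X, list the open sets U ∈ τ with x ∈ U, then check whether U ∩ (A ∖ {x}) ≠ ∅ for every such U.
  x = f: open {f, i} ∋ x has {f, i} ∩ (A ∖ {f}) = ∅, so x is NOT a limit point.
  x = g: opens ∋ x are {g, j}, {g, h, j}, {f, g, i, j}, {f, g, h, i, j}; each meets A ∖ {g}, so x IS a limit point.
  x = h: opens ∋ x are {h, j}, {g, h, j}, {f, h, i, j}, {f, g, h, i, j}; each meets A ∖ {h}, so x IS a limit point.
  x = i: opens ∋ x are {f, i}, {f, i, j}, {f, g, i, j}, {f, h, i, j}, {f, g, h, i, j}; each meets A ∖ {i}, so x IS a limit point.
  x = j: open {j} ∋ x has {j} ∩ (A ∖ {j}) = ∅, so x is NOT a limit point.
Collecting: A' = {g, h, i}.


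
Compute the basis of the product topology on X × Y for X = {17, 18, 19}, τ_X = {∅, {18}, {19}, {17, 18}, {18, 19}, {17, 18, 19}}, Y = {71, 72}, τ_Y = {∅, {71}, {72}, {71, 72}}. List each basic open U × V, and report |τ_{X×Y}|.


Basis B = {∅ × ∅, {18} × {71}, {18} × {72}, {19} × {71}, {19} × {72}, {17, 18} × {71}, {17, 18} × {72}, {18} × {71, 72}, {18, 19} × {71}, {18, 19} × {72}, {19} × {71, 72}, {17, 18, 19} × {71}, {17, 18, 19} × {72}, {17, 18} × {71, 72}, {18, 19} × {71, 72}, {17, 18, 19} × {71, 72}}; |τ_{X×Y}| = 36.

Enumerate products U × V with U ∈ τ_X, V ∈ τ_Y (deduplicated):
  ∅ × ∅ = {} (∅)
  {18} × {71} = {(18,71)}
  {18} × {72} = {(18,72)}
  {19} × {71} = {(19,71)}
  {19} × {72} = {(19,72)}
  {17, 18} × {71} = {(17,71), (18,71)}
  {17, 18} × {72} = {(17,72), (18,72)}
  {18} × {71, 72} = {(18,71), (18,72)}
  {18, 19} × {71} = {(18,71), (19,71)}
  {18, 19} × {72} = {(18,72), (19,72)}
  {19} × {71, 72} = {(19,71), (19,72)}
  {17, 18, 19} × {71} = {(17,71), (18,71), (19,71)}
  {17, 18, 19} × {72} = {(17,72), (18,72), (19,72)}
  {17, 18} × {71, 72} = {(17,71), (17,72), (18,71), (18,72)}
  {18, 19} × {71, 72} = {(18,71), (18,72), (19,71), (19,72)}
  {17, 18, 19} × {71, 72} = {(17,71), (17,72), (18,71), (18,72), (19,71), (19,72)}
These 16 distinct sets form the basis B.
Close under arbitrary unions to get τ_{X×Y}; counting gives |τ_{X×Y}| = 36.


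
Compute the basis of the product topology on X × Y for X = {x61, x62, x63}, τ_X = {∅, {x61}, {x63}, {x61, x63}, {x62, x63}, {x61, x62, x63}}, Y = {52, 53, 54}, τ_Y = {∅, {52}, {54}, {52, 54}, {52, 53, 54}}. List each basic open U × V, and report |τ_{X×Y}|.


Basis B = {∅ × ∅, {x61} × {52}, {x61} × {54}, {x63} × {52}, {x63} × {54}, {x61} × {52, 54}, {x61, x63} × {52}, {x61, x63} × {54}, {x62, x63} × {52}, {x62, x63} × {54}, {x63} × {52, 54}, {x61} × {52, 53, 54}, {x61, x62, x63} × {52}, {x61, x62, x63} × {54}, {x63} × {52, 53, 54}, {x61, x63} × {52, 54}, {x62, x63} × {52, 54}, {x61, x63} × {52, 53, 54}, {x61, x62, x63} × {52, 54}, {x62, x63} × {52, 53, 54}, {x61, x62, x63} × {52, 53, 54}}; |τ_{X×Y}| = 70.

Enumerate products U × V with U ∈ τ_X, V ∈ τ_Y (deduplicated):
  ∅ × ∅ = {} (∅)
  {x61} × {52} = {(x61,52)}
  {x61} × {54} = {(x61,54)}
  {x63} × {52} = {(x63,52)}
  {x63} × {54} = {(x63,54)}
  {x61} × {52, 54} = {(x61,52), (x61,54)}
  {x61, x63} × {52} = {(x61,52), (x63,52)}
  {x61, x63} × {54} = {(x61,54), (x63,54)}
  {x62, x63} × {52} = {(x62,52), (x63,52)}
  {x62, x63} × {54} = {(x62,54), (x63,54)}
  {x63} × {52, 54} = {(x63,52), (x63,54)}
  {x61} × {52, 53, 54} = {(x61,52), (x61,53), (x61,54)}
  {x61, x62, x63} × {52} = {(x61,52), (x62,52), (x63,52)}
  {x61, x62, x63} × {54} = {(x61,54), (x62,54), (x63,54)}
  {x63} × {52, 53, 54} = {(x63,52), (x63,53), (x63,54)}
  {x61, x63} × {52, 54} = {(x61,52), (x61,54), (x63,52), (x63,54)}
  {x62, x63} × {52, 54} = {(x62,52), (x62,54), (x63,52), (x63,54)}
  {x61, x63} × {52, 53, 54} = {(x61,52), (x61,53), (x61,54), (x63,52), (x63,53), (x63,54)}
  {x61, x62, x63} × {52, 54} = {(x61,52), (x61,54), (x62,52), (x62,54), (x63,52), (x63,54)}
  {x62, x63} × {52, 53, 54} = {(x62,52), (x62,53), (x62,54), (x63,52), (x63,53), (x63,54)}
  {x61, x62, x63} × {52, 53, 54} = {(x61,52), (x61,53), (x61,54), (x62,52), (x62,53), (x62,54), (x63,52), (x63,53), (x63,54)}
These 21 distinct sets form the basis B.
Close under arbitrary unions to get τ_{X×Y}; counting gives |τ_{X×Y}| = 70.


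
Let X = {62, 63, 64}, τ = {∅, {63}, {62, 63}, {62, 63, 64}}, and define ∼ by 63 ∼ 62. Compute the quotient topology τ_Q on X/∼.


X/∼ = {[62=63], [64]}; |τ_Q| = 3.

Equivalence classes: [62=63], [64].
Quotient map π: X → X/∼ sends 62 ↦ [62=63], 63 ↦ [62=63], 64 ↦ [64].
For each subset V ⊆ X/∼, compute π^{-1}(V) ⊆ X and check whether π^{-1}(V) ∈ τ. V is open in τ_Q iff π^{-1}(V) ∈ τ.
  V = {}: π^{-1}(V) = ∅ ∈ τ ✓.
  V = {[62=63]}: π^{-1}(V) = {62, 63} ∈ τ ✓.
  V = {[64]}: π^{-1}(V) = {64} ∉ τ ✗.
  V = {[62=63], [64]}: π^{-1}(V) = {62, 63, 64} ∈ τ ✓.
Open sets in the quotient: τ_Q = {{}, {[62=63]}, {[62=63], [64]}} (3 elements).


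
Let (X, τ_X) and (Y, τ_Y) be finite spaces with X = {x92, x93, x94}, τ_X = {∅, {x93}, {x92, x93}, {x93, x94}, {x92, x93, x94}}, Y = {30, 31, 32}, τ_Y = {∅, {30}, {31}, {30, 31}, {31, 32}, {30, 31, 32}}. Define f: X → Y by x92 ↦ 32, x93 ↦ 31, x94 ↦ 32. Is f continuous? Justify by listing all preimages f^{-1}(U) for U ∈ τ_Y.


f IS continuous.

Compute f^{-1}(U) for each U ∈ τ_Y:
  U = ∅: f^{-1}(U) = ∅ ∈ τ_X ✓.
  U = {30}: f^{-1}(U) = ∅ ∈ τ_X ✓.
  U = {31}: f^{-1}(U) = {x93} ∈ τ_X ✓.
  U = {30, 31}: f^{-1}(U) = {x93} ∈ τ_X ✓.
  U = {31, 32}: f^{-1}(U) = {x92, x93, x94} ∈ τ_X ✓.
  U = {30, 31, 32}: f^{-1}(U) = {x92, x93, x94} ∈ τ_X ✓.
Every preimage lies in τ_X, so f IS continuous.


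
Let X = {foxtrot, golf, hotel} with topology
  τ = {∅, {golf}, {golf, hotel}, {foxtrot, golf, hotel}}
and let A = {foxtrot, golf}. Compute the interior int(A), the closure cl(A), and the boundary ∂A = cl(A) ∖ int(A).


int(A) = {golf}, cl(A) = {foxtrot, golf, hotel}, ∂A = {foxtrot, hotel}.

Closed sets in (X, τ) are complements of opens:
  closed(X, τ) = {∅, {foxtrot}, {foxtrot, hotel}, {foxtrot, golf, hotel}}.
int(A) = ⋃ {U ∈ τ : U ⊆ A}. Opens contained in A: ∅, {golf}.
Taking the union of these: int(A) = {golf}.
cl(A) = ⋂ {C closed : A ⊆ C}. Closed sets containing A: {foxtrot, golf, hotel}.
Intersecting these: cl(A) = {foxtrot, golf, hotel}.
∂A = cl(A) ∖ int(A) = {foxtrot, golf, hotel} ∖ {golf} = {foxtrot, hotel}.


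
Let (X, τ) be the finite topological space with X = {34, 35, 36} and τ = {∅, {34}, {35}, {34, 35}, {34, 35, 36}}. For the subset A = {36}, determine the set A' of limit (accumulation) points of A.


A' = ∅

For each x ∈ X, list the open sets U ∈ τ with x ∈ U, then check whether U ∩ (A ∖ {x}) ≠ ∅ for every such U.
  x = 34: open {34} ∋ x has {34} ∩ (A ∖ {34}) = ∅, so x is NOT a limit point.
  x = 35: open {35} ∋ x has {35} ∩ (A ∖ {35}) = ∅, so x is NOT a limit point.
  x = 36: open {34, 35, 36} ∋ x has {34, 35, 36} ∩ (A ∖ {36}) = ∅, so x is NOT a limit point.
Collecting: A' = ∅.


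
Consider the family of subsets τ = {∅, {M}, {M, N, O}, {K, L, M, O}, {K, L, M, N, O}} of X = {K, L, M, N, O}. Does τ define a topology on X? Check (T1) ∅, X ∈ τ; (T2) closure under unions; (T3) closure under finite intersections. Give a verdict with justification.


τ is NOT a topology on X.

Axiom (T1): ∅ ∈ τ? Yes; X ∈ τ? Yes.
Axiom (T2/T3): check pairwise unions and intersections of members of τ.
Counterexample for (T3): {M, N, O} ∩ {K, L, M, O} = {M, O} ∉ τ. Therefore τ is NOT a topology.


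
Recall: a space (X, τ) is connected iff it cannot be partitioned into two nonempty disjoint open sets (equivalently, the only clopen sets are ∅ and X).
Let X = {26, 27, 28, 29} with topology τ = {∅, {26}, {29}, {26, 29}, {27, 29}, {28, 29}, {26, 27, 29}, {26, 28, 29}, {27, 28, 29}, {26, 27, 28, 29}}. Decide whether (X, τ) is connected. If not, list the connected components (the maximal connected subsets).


(X, τ) is disconnected; components = [{26}, {27, 28, 29}].

Find clopen sets (U ∈ τ with X ∖ U ∈ τ):
  U = ∅, X ∖ U = {26, 27, 28, 29} — both open, so U is clopen.
  U = {26}, X ∖ U = {27, 28, 29} — both open, so U is clopen.
  U = {27, 28, 29}, X ∖ U = {26} — both open, so U is clopen.
  U = {26, 27, 28, 29}, X ∖ U = ∅ — both open, so U is clopen.
Nontrivial clopen(s) exist: e.g. {26}. So (X, τ) is disconnected.
Compute connected components by grouping points that agree on all clopens:
  component: {26}
  component: {27, 28, 29}


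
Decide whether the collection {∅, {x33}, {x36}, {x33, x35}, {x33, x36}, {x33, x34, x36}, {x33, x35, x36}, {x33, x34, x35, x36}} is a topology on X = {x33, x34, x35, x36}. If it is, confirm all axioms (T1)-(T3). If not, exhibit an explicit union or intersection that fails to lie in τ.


τ IS a topology on X.

Axiom (T1): ∅ ∈ τ? Yes; X ∈ τ? Yes.
Axiom (T2/T3): check pairwise unions and intersections of members of τ.
All pairwise intersections and unions checked — each lies in τ. Therefore τ satisfies (T1), (T2), (T3): it IS a topology on X.


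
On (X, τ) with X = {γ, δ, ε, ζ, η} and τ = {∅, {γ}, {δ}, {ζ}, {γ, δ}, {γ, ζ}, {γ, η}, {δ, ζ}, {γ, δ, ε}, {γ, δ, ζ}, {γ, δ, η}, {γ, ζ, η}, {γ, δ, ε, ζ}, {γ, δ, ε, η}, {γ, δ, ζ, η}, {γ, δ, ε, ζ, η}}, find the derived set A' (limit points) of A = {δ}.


A' = {ε}

For each x ∈ X, list the open sets U ∈ τ with x ∈ U, then check whether U ∩ (A ∖ {x}) ≠ ∅ for every such U.
  x = γ: open {γ} ∋ x has {γ} ∩ (A ∖ {γ}) = ∅, so x is NOT a limit point.
  x = δ: open {δ} ∋ x has {δ} ∩ (A ∖ {δ}) = ∅, so x is NOT a limit point.
  x = ε: opens ∋ x are {γ, δ, ε}, {γ, δ, ε, ζ}, {γ, δ, ε, η}, {γ, δ, ε, ζ, η}; each meets A ∖ {ε}, so x IS a limit point.
  x = ζ: open {ζ} ∋ x has {ζ} ∩ (A ∖ {ζ}) = ∅, so x is NOT a limit point.
  x = η: open {γ, η} ∋ x has {γ, η} ∩ (A ∖ {η}) = ∅, so x is NOT a limit point.
Collecting: A' = {ε}.


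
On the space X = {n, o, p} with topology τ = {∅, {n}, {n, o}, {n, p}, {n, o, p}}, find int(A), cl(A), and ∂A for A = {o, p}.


int(A) = ∅, cl(A) = {o, p}, ∂A = {o, p}.

Closed sets in (X, τ) are complements of opens:
  closed(X, τ) = {∅, {o}, {p}, {o, p}, {n, o, p}}.
int(A) = ⋃ {U ∈ τ : U ⊆ A}. Opens contained in A: ∅.
Taking the union of these: int(A) = ∅.
cl(A) = ⋂ {C closed : A ⊆ C}. Closed sets containing A: {o, p}, {n, o, p}.
Intersecting these: cl(A) = {o, p}.
∂A = cl(A) ∖ int(A) = {o, p} ∖ ∅ = {o, p}.


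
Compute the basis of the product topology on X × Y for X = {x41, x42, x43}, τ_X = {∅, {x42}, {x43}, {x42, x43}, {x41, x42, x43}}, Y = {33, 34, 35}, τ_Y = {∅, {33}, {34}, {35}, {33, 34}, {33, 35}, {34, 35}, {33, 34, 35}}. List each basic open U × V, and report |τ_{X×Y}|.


Basis B = {∅ × ∅, {x42} × {33}, {x42} × {34}, {x42} × {35}, {x43} × {33}, {x43} × {34}, {x43} × {35}, {x42} × {33, 34}, {x42} × {33, 35}, {x42, x43} × {33}, {x42} × {34, 35}, {x42, x43} × {34}, {x42, x43} × {35}, {x43} × {33, 34}, {x43} × {33, 35}, {x43} × {34, 35}, {x41, x42, x43} × {33}, {x41, x42, x43} × {34}, {x41, x42, x43} × {35}, {x42} × {33, 34, 35}, {x43} × {33, 34, 35}, {x42, x43} × {33, 34}, {x42, x43} × {33, 35}, {x42, x43} × {34, 35}, {x41, x42, x43} × {33, 34}, {x41, x42, x43} × {33, 35}, {x41, x42, x43} × {34, 35}, {x42, x43} × {33, 34, 35}, {x41, x42, x43} × {33, 34, 35}}; |τ_{X×Y}| = 125.

Enumerate products U × V with U ∈ τ_X, V ∈ τ_Y (deduplicated):
  ∅ × ∅ = {} (∅)
  {x42} × {33} = {(x42,33)}
  {x42} × {34} = {(x42,34)}
  {x42} × {35} = {(x42,35)}
  {x43} × {33} = {(x43,33)}
  {x43} × {34} = {(x43,34)}
  {x43} × {35} = {(x43,35)}
  {x42} × {33, 34} = {(x42,33), (x42,34)}
  {x42} × {33, 35} = {(x42,33), (x42,35)}
  {x42, x43} × {33} = {(x42,33), (x43,33)}
  {x42} × {34, 35} = {(x42,34), (x42,35)}
  {x42, x43} × {34} = {(x42,34), (x43,34)}
  {x42, x43} × {35} = {(x42,35), (x43,35)}
  {x43} × {33, 34} = {(x43,33), (x43,34)}
  {x43} × {33, 35} = {(x43,33), (x43,35)}
  {x43} × {34, 35} = {(x43,34), (x43,35)}
  {x41, x42, x43} × {33} = {(x41,33), (x42,33), (x43,33)}
  {x41, x42, x43} × {34} = {(x41,34), (x42,34), (x43,34)}
  {x41, x42, x43} × {35} = {(x41,35), (x42,35), (x43,35)}
  {x42} × {33, 34, 35} = {(x42,33), (x42,34), (x42,35)}
  {x43} × {33, 34, 35} = {(x43,33), (x43,34), (x43,35)}
  {x42, x43} × {33, 34} = {(x42,33), (x42,34), (x43,33), (x43,34)}
  {x42, x43} × {33, 35} = {(x42,33), (x42,35), (x43,33), (x43,35)}
  {x42, x43} × {34, 35} = {(x42,34), (x42,35), (x43,34), (x43,35)}
  {x41, x42, x43} × {33, 34} = {(x41,33), (x41,34), (x42,33), (x42,34), (x43,33), (x43,34)}
  {x41, x42, x43} × {33, 35} = {(x41,33), (x41,35), (x42,33), (x42,35), (x43,33), (x43,35)}
  {x41, x42, x43} × {34, 35} = {(x41,34), (x41,35), (x42,34), (x42,35), (x43,34), (x43,35)}
  {x42, x43} × {33, 34, 35} = {(x42,33), (x42,34), (x42,35), (x43,33), (x43,34), (x43,35)}
  {x41, x42, x43} × {33, 34, 35} = {(x41,33), (x41,34), (x41,35), (x42,33), (x42,34), (x42,35), (x43,33), (x43,34), (x43,35)}
These 29 distinct sets form the basis B.
Close under arbitrary unions to get τ_{X×Y}; counting gives |τ_{X×Y}| = 125.


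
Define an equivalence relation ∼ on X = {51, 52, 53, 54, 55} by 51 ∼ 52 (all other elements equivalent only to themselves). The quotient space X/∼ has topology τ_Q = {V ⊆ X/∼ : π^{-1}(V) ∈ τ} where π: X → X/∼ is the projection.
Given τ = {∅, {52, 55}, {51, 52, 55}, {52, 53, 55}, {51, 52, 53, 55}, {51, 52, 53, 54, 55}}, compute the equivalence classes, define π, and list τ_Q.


X/∼ = {[51=52], [53], [54], [55]}; |τ_Q| = 4.

Equivalence classes: [51=52], [53], [54], [55].
Quotient map π: X → X/∼ sends 51 ↦ [51=52], 52 ↦ [51=52], 53 ↦ [53], 54 ↦ [54], 55 ↦ [55].
For each subset V ⊆ X/∼, compute π^{-1}(V) ⊆ X and check whether π^{-1}(V) ∈ τ. V is open in τ_Q iff π^{-1}(V) ∈ τ.
  V = {}: π^{-1}(V) = ∅ ∈ τ ✓.
  V = {[51=52]}: π^{-1}(V) = {51, 52} ∉ τ ✗.
  V = {[53]}: π^{-1}(V) = {53} ∉ τ ✗.
  V = {[51=52], [53]}: π^{-1}(V) = {51, 52, 53} ∉ τ ✗.
  V = {[54]}: π^{-1}(V) = {54} ∉ τ ✗.
  V = {[51=52], [54]}: π^{-1}(V) = {51, 52, 54} ∉ τ ✗.
  V = {[53], [54]}: π^{-1}(V) = {53, 54} ∉ τ ✗.
  V = {[51=52], [53], [54]}: π^{-1}(V) = {51, 52, 53, 54} ∉ τ ✗.
  V = {[55]}: π^{-1}(V) = {55} ∉ τ ✗.
  V = {[51=52], [55]}: π^{-1}(V) = {51, 52, 55} ∈ τ ✓.
  V = {[53], [55]}: π^{-1}(V) = {53, 55} ∉ τ ✗.
  V = {[51=52], [53], [55]}: π^{-1}(V) = {51, 52, 53, 55} ∈ τ ✓.
  V = {[54], [55]}: π^{-1}(V) = {54, 55} ∉ τ ✗.
  V = {[51=52], [54], [55]}: π^{-1}(V) = {51, 52, 54, 55} ∉ τ ✗.
  V = {[53], [54], [55]}: π^{-1}(V) = {53, 54, 55} ∉ τ ✗.
  V = {[51=52], [53], [54], [55]}: π^{-1}(V) = {51, 52, 53, 54, 55} ∈ τ ✓.
Open sets in the quotient: τ_Q = {{}, {[51=52], [55]}, {[51=52], [53], [55]}, {[51=52], [53], [54], [55]}} (4 elements).


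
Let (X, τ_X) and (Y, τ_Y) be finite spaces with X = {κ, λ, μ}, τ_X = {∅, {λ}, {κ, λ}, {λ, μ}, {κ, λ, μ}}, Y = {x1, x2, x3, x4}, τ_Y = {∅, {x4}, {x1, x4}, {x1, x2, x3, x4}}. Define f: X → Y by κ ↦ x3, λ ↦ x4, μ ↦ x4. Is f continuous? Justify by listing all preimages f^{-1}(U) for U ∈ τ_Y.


f IS continuous.

Compute f^{-1}(U) for each U ∈ τ_Y:
  U = ∅: f^{-1}(U) = ∅ ∈ τ_X ✓.
  U = {x4}: f^{-1}(U) = {λ, μ} ∈ τ_X ✓.
  U = {x1, x4}: f^{-1}(U) = {λ, μ} ∈ τ_X ✓.
  U = {x1, x2, x3, x4}: f^{-1}(U) = {κ, λ, μ} ∈ τ_X ✓.
Every preimage lies in τ_X, so f IS continuous.


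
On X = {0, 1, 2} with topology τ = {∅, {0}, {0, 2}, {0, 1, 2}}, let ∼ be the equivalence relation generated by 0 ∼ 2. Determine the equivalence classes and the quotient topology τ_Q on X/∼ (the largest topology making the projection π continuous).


X/∼ = {[0=2], [1]}; |τ_Q| = 3.

Equivalence classes: [0=2], [1].
Quotient map π: X → X/∼ sends 0 ↦ [0=2], 1 ↦ [1], 2 ↦ [0=2].
For each subset V ⊆ X/∼, compute π^{-1}(V) ⊆ X and check whether π^{-1}(V) ∈ τ. V is open in τ_Q iff π^{-1}(V) ∈ τ.
  V = {}: π^{-1}(V) = ∅ ∈ τ ✓.
  V = {[0=2]}: π^{-1}(V) = {0, 2} ∈ τ ✓.
  V = {[1]}: π^{-1}(V) = {1} ∉ τ ✗.
  V = {[0=2], [1]}: π^{-1}(V) = {0, 1, 2} ∈ τ ✓.
Open sets in the quotient: τ_Q = {{}, {[0=2]}, {[0=2], [1]}} (3 elements).


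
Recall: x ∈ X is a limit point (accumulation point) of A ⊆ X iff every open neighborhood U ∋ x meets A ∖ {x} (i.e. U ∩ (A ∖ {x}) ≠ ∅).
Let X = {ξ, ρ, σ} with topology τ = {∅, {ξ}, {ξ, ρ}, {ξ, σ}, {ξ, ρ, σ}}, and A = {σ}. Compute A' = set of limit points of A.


A' = ∅

For each x ∈ X, list the open sets U ∈ τ with x ∈ U, then check whether U ∩ (A ∖ {x}) ≠ ∅ for every such U.
  x = ξ: open {ξ} ∋ x has {ξ} ∩ (A ∖ {ξ}) = ∅, so x is NOT a limit point.
  x = ρ: open {ξ, ρ} ∋ x has {ξ, ρ} ∩ (A ∖ {ρ}) = ∅, so x is NOT a limit point.
  x = σ: open {ξ, σ} ∋ x has {ξ, σ} ∩ (A ∖ {σ}) = ∅, so x is NOT a limit point.
Collecting: A' = ∅.


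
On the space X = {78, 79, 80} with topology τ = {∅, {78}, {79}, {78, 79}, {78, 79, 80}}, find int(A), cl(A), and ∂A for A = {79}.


int(A) = {79}, cl(A) = {79, 80}, ∂A = {80}.

Closed sets in (X, τ) are complements of opens:
  closed(X, τ) = {∅, {80}, {78, 80}, {79, 80}, {78, 79, 80}}.
int(A) = ⋃ {U ∈ τ : U ⊆ A}. Opens contained in A: ∅, {79}.
Taking the union of these: int(A) = {79}.
cl(A) = ⋂ {C closed : A ⊆ C}. Closed sets containing A: {79, 80}, {78, 79, 80}.
Intersecting these: cl(A) = {79, 80}.
∂A = cl(A) ∖ int(A) = {79, 80} ∖ {79} = {80}.


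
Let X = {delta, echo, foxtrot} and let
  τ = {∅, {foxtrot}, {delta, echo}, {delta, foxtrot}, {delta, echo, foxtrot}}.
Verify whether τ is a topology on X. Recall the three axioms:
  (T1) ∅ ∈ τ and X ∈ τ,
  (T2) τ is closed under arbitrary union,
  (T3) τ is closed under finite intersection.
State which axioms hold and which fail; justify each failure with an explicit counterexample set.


τ is NOT a topology on X.

Axiom (T1): ∅ ∈ τ? Yes; X ∈ τ? Yes.
Axiom (T2/T3): check pairwise unions and intersections of members of τ.
Counterexample for (T3): {delta, echo} ∩ {delta, foxtrot} = {delta} ∉ τ. Therefore τ is NOT a topology.


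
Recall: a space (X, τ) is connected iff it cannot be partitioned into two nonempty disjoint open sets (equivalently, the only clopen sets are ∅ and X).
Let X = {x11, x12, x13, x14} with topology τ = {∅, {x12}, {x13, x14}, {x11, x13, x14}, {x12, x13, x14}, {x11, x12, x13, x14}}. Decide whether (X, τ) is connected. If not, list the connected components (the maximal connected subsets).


(X, τ) is disconnected; components = [{x12}, {x11, x13, x14}].

Find clopen sets (U ∈ τ with X ∖ U ∈ τ):
  U = ∅, X ∖ U = {x11, x12, x13, x14} — both open, so U is clopen.
  U = {x12}, X ∖ U = {x11, x13, x14} — both open, so U is clopen.
  U = {x11, x13, x14}, X ∖ U = {x12} — both open, so U is clopen.
  U = {x11, x12, x13, x14}, X ∖ U = ∅ — both open, so U is clopen.
Nontrivial clopen(s) exist: e.g. {x11, x13, x14}. So (X, τ) is disconnected.
Compute connected components by grouping points that agree on all clopens:
  component: {x12}
  component: {x11, x13, x14}


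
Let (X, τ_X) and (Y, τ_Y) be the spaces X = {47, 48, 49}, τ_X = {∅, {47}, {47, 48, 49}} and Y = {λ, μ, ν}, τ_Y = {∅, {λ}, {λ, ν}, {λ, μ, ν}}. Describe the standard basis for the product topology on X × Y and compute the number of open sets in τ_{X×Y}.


Basis B = {∅ × ∅, {47} × {λ}, {47} × {λ, ν}, {47} × {λ, μ, ν}, {47, 48, 49} × {λ}, {47, 48, 49} × {λ, ν}, {47, 48, 49} × {λ, μ, ν}}; |τ_{X×Y}| = 10.

Enumerate products U × V with U ∈ τ_X, V ∈ τ_Y (deduplicated):
  ∅ × ∅ = {} (∅)
  {47} × {λ} = {(47,λ)}
  {47} × {λ, ν} = {(47,λ), (47,ν)}
  {47} × {λ, μ, ν} = {(47,λ), (47,μ), (47,ν)}
  {47, 48, 49} × {λ} = {(47,λ), (48,λ), (49,λ)}
  {47, 48, 49} × {λ, ν} = {(47,λ), (47,ν), (48,λ), (48,ν), (49,λ), (49,ν)}
  {47, 48, 49} × {λ, μ, ν} = {(47,λ), (47,μ), (47,ν), (48,λ), (48,μ), (48,ν), (49,λ), (49,μ), (49,ν)}
These 7 distinct sets form the basis B.
Close under arbitrary unions to get τ_{X×Y}; counting gives |τ_{X×Y}| = 10.


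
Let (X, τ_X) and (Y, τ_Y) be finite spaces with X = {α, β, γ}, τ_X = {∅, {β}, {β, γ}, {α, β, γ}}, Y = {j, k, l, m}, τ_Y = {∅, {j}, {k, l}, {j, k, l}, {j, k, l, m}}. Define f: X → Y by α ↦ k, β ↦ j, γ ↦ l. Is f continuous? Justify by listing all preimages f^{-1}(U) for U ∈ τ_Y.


f is NOT continuous.

Compute f^{-1}(U) for each U ∈ τ_Y:
  U = ∅: f^{-1}(U) = ∅ ∈ τ_X ✓.
  U = {j}: f^{-1}(U) = {β} ∈ τ_X ✓.
  U = {k, l}: f^{-1}(U) = {α, γ} ∉ τ_X ✗.
  U = {j, k, l}: f^{-1}(U) = {α, β, γ} ∈ τ_X ✓.
  U = {j, k, l, m}: f^{-1}(U) = {α, β, γ} ∈ τ_X ✓.
Found U = {k, l} with f^{-1}(U) = {α, γ} not in τ_X. Therefore f is NOT continuous.


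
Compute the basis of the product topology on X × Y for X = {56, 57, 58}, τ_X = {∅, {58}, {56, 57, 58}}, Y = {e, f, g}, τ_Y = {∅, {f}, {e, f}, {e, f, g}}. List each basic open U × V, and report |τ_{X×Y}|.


Basis B = {∅ × ∅, {58} × {f}, {58} × {e, f}, {56, 57, 58} × {f}, {58} × {e, f, g}, {56, 57, 58} × {e, f}, {56, 57, 58} × {e, f, g}}; |τ_{X×Y}| = 10.

Enumerate products U × V with U ∈ τ_X, V ∈ τ_Y (deduplicated):
  ∅ × ∅ = {} (∅)
  {58} × {f} = {(58,f)}
  {58} × {e, f} = {(58,e), (58,f)}
  {56, 57, 58} × {f} = {(56,f), (57,f), (58,f)}
  {58} × {e, f, g} = {(58,e), (58,f), (58,g)}
  {56, 57, 58} × {e, f} = {(56,e), (56,f), (57,e), (57,f), (58,e), (58,f)}
  {56, 57, 58} × {e, f, g} = {(56,e), (56,f), (56,g), (57,e), (57,f), (57,g), (58,e), (58,f), (58,g)}
These 7 distinct sets form the basis B.
Close under arbitrary unions to get τ_{X×Y}; counting gives |τ_{X×Y}| = 10.


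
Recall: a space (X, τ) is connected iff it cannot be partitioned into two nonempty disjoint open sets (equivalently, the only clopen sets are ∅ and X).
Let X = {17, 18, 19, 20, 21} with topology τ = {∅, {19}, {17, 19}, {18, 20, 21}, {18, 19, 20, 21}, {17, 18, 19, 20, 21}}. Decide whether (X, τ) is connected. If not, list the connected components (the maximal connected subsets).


(X, τ) is disconnected; components = [{17, 19}, {18, 20, 21}].

Find clopen sets (U ∈ τ with X ∖ U ∈ τ):
  U = ∅, X ∖ U = {17, 18, 19, 20, 21} — both open, so U is clopen.
  U = {17, 19}, X ∖ U = {18, 20, 21} — both open, so U is clopen.
  U = {18, 20, 21}, X ∖ U = {17, 19} — both open, so U is clopen.
  U = {17, 18, 19, 20, 21}, X ∖ U = ∅ — both open, so U is clopen.
Nontrivial clopen(s) exist: e.g. {18, 20, 21}. So (X, τ) is disconnected.
Compute connected components by grouping points that agree on all clopens:
  component: {17, 19}
  component: {18, 20, 21}


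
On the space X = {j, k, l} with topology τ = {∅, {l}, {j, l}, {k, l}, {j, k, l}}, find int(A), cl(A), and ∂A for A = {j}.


int(A) = ∅, cl(A) = {j}, ∂A = {j}.

Closed sets in (X, τ) are complements of opens:
  closed(X, τ) = {∅, {j}, {k}, {j, k}, {j, k, l}}.
int(A) = ⋃ {U ∈ τ : U ⊆ A}. Opens contained in A: ∅.
Taking the union of these: int(A) = ∅.
cl(A) = ⋂ {C closed : A ⊆ C}. Closed sets containing A: {j}, {j, k}, {j, k, l}.
Intersecting these: cl(A) = {j}.
∂A = cl(A) ∖ int(A) = {j} ∖ ∅ = {j}.


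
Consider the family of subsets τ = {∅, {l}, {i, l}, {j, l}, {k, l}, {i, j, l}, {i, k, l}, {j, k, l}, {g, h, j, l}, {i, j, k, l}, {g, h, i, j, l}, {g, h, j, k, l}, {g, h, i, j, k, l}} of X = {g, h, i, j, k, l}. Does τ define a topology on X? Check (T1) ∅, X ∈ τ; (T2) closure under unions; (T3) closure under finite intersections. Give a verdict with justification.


τ IS a topology on X.

Axiom (T1): ∅ ∈ τ? Yes; X ∈ τ? Yes.
Axiom (T2/T3): check pairwise unions and intersections of members of τ.
All pairwise intersections and unions checked — each lies in τ. Therefore τ satisfies (T1), (T2), (T3): it IS a topology on X.


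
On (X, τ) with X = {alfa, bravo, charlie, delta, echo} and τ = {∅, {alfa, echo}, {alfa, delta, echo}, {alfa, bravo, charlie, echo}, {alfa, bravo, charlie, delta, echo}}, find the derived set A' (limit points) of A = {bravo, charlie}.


A' = {bravo, charlie}

For each x ∈ X, list the open sets U ∈ τ with x ∈ U, then check whether U ∩ (A ∖ {x}) ≠ ∅ for every such U.
  x = alfa: open {alfa, echo} ∋ x has {alfa, echo} ∩ (A ∖ {alfa}) = ∅, so x is NOT a limit point.
  x = bravo: opens ∋ x are {alfa, bravo, charlie, echo}, {alfa, bravo, charlie, delta, echo}; each meets A ∖ {bravo}, so x IS a limit point.
  x = charlie: opens ∋ x are {alfa, bravo, charlie, echo}, {alfa, bravo, charlie, delta, echo}; each meets A ∖ {charlie}, so x IS a limit point.
  x = delta: open {alfa, delta, echo} ∋ x has {alfa, delta, echo} ∩ (A ∖ {delta}) = ∅, so x is NOT a limit point.
  x = echo: open {alfa, echo} ∋ x has {alfa, echo} ∩ (A ∖ {echo}) = ∅, so x is NOT a limit point.
Collecting: A' = {bravo, charlie}.


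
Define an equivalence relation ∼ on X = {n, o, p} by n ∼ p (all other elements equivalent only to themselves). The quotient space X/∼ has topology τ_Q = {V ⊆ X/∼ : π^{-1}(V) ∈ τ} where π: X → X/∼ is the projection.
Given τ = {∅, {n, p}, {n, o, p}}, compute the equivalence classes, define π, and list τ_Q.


X/∼ = {[n=p], [o]}; |τ_Q| = 3.

Equivalence classes: [n=p], [o].
Quotient map π: X → X/∼ sends n ↦ [n=p], o ↦ [o], p ↦ [n=p].
For each subset V ⊆ X/∼, compute π^{-1}(V) ⊆ X and check whether π^{-1}(V) ∈ τ. V is open in τ_Q iff π^{-1}(V) ∈ τ.
  V = {}: π^{-1}(V) = ∅ ∈ τ ✓.
  V = {[n=p]}: π^{-1}(V) = {n, p} ∈ τ ✓.
  V = {[o]}: π^{-1}(V) = {o} ∉ τ ✗.
  V = {[n=p], [o]}: π^{-1}(V) = {n, o, p} ∈ τ ✓.
Open sets in the quotient: τ_Q = {{}, {[n=p]}, {[n=p], [o]}} (3 elements).


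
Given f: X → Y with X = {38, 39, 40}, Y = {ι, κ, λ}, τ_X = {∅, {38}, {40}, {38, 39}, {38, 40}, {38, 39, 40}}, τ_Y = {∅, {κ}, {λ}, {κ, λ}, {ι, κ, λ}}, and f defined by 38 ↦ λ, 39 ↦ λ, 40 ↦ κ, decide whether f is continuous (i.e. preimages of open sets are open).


f IS continuous.

Compute f^{-1}(U) for each U ∈ τ_Y:
  U = ∅: f^{-1}(U) = ∅ ∈ τ_X ✓.
  U = {κ}: f^{-1}(U) = {40} ∈ τ_X ✓.
  U = {λ}: f^{-1}(U) = {38, 39} ∈ τ_X ✓.
  U = {κ, λ}: f^{-1}(U) = {38, 39, 40} ∈ τ_X ✓.
  U = {ι, κ, λ}: f^{-1}(U) = {38, 39, 40} ∈ τ_X ✓.
Every preimage lies in τ_X, so f IS continuous.


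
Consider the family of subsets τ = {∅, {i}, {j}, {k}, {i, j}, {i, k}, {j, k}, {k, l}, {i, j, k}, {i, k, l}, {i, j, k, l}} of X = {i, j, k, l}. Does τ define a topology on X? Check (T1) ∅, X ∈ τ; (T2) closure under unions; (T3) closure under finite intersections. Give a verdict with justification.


τ is NOT a topology on X.

Axiom (T1): ∅ ∈ τ? Yes; X ∈ τ? Yes.
Axiom (T2/T3): check pairwise unions and intersections of members of τ.
Counterexample for (T2): {j} ∪ {k, l} = {j, k, l} ∉ τ. Therefore τ is NOT a topology.


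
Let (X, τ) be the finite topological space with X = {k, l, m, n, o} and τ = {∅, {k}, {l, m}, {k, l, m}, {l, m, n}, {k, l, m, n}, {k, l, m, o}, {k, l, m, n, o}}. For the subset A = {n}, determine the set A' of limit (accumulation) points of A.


A' = ∅

For each x ∈ X, list the open sets U ∈ τ with x ∈ U, then check whether U ∩ (A ∖ {x}) ≠ ∅ for every such U.
  x = k: open {k} ∋ x has {k} ∩ (A ∖ {k}) = ∅, so x is NOT a limit point.
  x = l: open {l, m} ∋ x has {l, m} ∩ (A ∖ {l}) = ∅, so x is NOT a limit point.
  x = m: open {l, m} ∋ x has {l, m} ∩ (A ∖ {m}) = ∅, so x is NOT a limit point.
  x = n: open {l, m, n} ∋ x has {l, m, n} ∩ (A ∖ {n}) = ∅, so x is NOT a limit point.
  x = o: open {k, l, m, o} ∋ x has {k, l, m, o} ∩ (A ∖ {o}) = ∅, so x is NOT a limit point.
Collecting: A' = ∅.


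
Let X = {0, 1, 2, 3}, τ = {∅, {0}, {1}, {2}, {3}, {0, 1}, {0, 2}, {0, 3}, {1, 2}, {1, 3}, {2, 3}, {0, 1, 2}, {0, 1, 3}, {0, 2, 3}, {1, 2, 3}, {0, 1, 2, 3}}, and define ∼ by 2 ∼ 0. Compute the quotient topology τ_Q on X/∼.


X/∼ = {[0=2], [1], [3]}; |τ_Q| = 8.

Equivalence classes: [0=2], [1], [3].
Quotient map π: X → X/∼ sends 0 ↦ [0=2], 1 ↦ [1], 2 ↦ [0=2], 3 ↦ [3].
For each subset V ⊆ X/∼, compute π^{-1}(V) ⊆ X and check whether π^{-1}(V) ∈ τ. V is open in τ_Q iff π^{-1}(V) ∈ τ.
  V = {}: π^{-1}(V) = ∅ ∈ τ ✓.
  V = {[0=2]}: π^{-1}(V) = {0, 2} ∈ τ ✓.
  V = {[1]}: π^{-1}(V) = {1} ∈ τ ✓.
  V = {[0=2], [1]}: π^{-1}(V) = {0, 1, 2} ∈ τ ✓.
  V = {[3]}: π^{-1}(V) = {3} ∈ τ ✓.
  V = {[0=2], [3]}: π^{-1}(V) = {0, 2, 3} ∈ τ ✓.
  V = {[1], [3]}: π^{-1}(V) = {1, 3} ∈ τ ✓.
  V = {[0=2], [1], [3]}: π^{-1}(V) = {0, 1, 2, 3} ∈ τ ✓.
Open sets in the quotient: τ_Q = {{}, {[0=2]}, {[1]}, {[0=2], [1]}, {[3]}, {[0=2], [3]}, {[1], [3]}, {[0=2], [1], [3]}} (8 elements).


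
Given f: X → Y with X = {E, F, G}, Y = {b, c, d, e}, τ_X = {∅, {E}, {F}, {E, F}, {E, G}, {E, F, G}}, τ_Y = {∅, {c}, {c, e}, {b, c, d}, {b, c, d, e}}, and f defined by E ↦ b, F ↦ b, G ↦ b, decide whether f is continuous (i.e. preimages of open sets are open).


f IS continuous.

Compute f^{-1}(U) for each U ∈ τ_Y:
  U = ∅: f^{-1}(U) = ∅ ∈ τ_X ✓.
  U = {c}: f^{-1}(U) = ∅ ∈ τ_X ✓.
  U = {c, e}: f^{-1}(U) = ∅ ∈ τ_X ✓.
  U = {b, c, d}: f^{-1}(U) = {E, F, G} ∈ τ_X ✓.
  U = {b, c, d, e}: f^{-1}(U) = {E, F, G} ∈ τ_X ✓.
Every preimage lies in τ_X, so f IS continuous.


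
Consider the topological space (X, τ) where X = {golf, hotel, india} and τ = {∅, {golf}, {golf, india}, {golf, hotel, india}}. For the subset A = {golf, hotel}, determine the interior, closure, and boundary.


int(A) = {golf}, cl(A) = {golf, hotel, india}, ∂A = {hotel, india}.

Closed sets in (X, τ) are complements of opens:
  closed(X, τ) = {∅, {hotel}, {hotel, india}, {golf, hotel, india}}.
int(A) = ⋃ {U ∈ τ : U ⊆ A}. Opens contained in A: ∅, {golf}.
Taking the union of these: int(A) = {golf}.
cl(A) = ⋂ {C closed : A ⊆ C}. Closed sets containing A: {golf, hotel, india}.
Intersecting these: cl(A) = {golf, hotel, india}.
∂A = cl(A) ∖ int(A) = {golf, hotel, india} ∖ {golf} = {hotel, india}.


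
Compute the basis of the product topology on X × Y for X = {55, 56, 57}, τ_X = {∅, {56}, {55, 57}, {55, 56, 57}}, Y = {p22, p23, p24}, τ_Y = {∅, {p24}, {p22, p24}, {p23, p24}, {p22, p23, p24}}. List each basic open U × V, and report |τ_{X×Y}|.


Basis B = {∅ × ∅, {56} × {p24}, {55, 57} × {p24}, {56} × {p22, p24}, {56} × {p23, p24}, {55, 56, 57} × {p24}, {56} × {p22, p23, p24}, {55, 57} × {p22, p24}, {55, 57} × {p23, p24}, {55, 57} × {p22, p23, p24}, {55, 56, 57} × {p22, p24}, {55, 56, 57} × {p23, p24}, {55, 56, 57} × {p22, p23, p24}}; |τ_{X×Y}| = 25.

Enumerate products U × V with U ∈ τ_X, V ∈ τ_Y (deduplicated):
  ∅ × ∅ = {} (∅)
  {56} × {p24} = {(56,p24)}
  {55, 57} × {p24} = {(55,p24), (57,p24)}
  {56} × {p22, p24} = {(56,p22), (56,p24)}
  {56} × {p23, p24} = {(56,p23), (56,p24)}
  {55, 56, 57} × {p24} = {(55,p24), (56,p24), (57,p24)}
  {56} × {p22, p23, p24} = {(56,p22), (56,p23), (56,p24)}
  {55, 57} × {p22, p24} = {(55,p22), (55,p24), (57,p22), (57,p24)}
  {55, 57} × {p23, p24} = {(55,p23), (55,p24), (57,p23), (57,p24)}
  {55, 57} × {p22, p23, p24} = {(55,p22), (55,p23), (55,p24), (57,p22), (57,p23), (57,p24)}
  {55, 56, 57} × {p22, p24} = {(55,p22), (55,p24), (56,p22), (56,p24), (57,p22), (57,p24)}
  {55, 56, 57} × {p23, p24} = {(55,p23), (55,p24), (56,p23), (56,p24), (57,p23), (57,p24)}
  {55, 56, 57} × {p22, p23, p24} = {(55,p22), (55,p23), (55,p24), (56,p22), (56,p23), (56,p24), (57,p22), (57,p23), (57,p24)}
These 13 distinct sets form the basis B.
Close under arbitrary unions to get τ_{X×Y}; counting gives |τ_{X×Y}| = 25.


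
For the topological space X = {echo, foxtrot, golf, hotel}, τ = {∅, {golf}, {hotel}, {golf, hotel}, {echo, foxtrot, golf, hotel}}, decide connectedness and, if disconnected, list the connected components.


(X, τ) is connected.

Find clopen sets (U ∈ τ with X ∖ U ∈ τ):
  U = ∅, X ∖ U = {echo, foxtrot, golf, hotel} — both open, so U is clopen.
  U = {echo, foxtrot, golf, hotel}, X ∖ U = ∅ — both open, so U is clopen.
Only trivial clopens (∅ and X) exist, so (X, τ) is connected.
Compute connected components by grouping points that agree on all clopens:
  component: {echo, foxtrot, golf, hotel}


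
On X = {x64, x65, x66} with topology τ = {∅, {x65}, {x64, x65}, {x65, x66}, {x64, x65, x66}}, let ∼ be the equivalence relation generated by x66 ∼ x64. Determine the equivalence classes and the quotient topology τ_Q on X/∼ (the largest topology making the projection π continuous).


X/∼ = {[x64=x66], [x65]}; |τ_Q| = 3.

Equivalence classes: [x64=x66], [x65].
Quotient map π: X → X/∼ sends x64 ↦ [x64=x66], x65 ↦ [x65], x66 ↦ [x64=x66].
For each subset V ⊆ X/∼, compute π^{-1}(V) ⊆ X and check whether π^{-1}(V) ∈ τ. V is open in τ_Q iff π^{-1}(V) ∈ τ.
  V = {}: π^{-1}(V) = ∅ ∈ τ ✓.
  V = {[x64=x66]}: π^{-1}(V) = {x64, x66} ∉ τ ✗.
  V = {[x65]}: π^{-1}(V) = {x65} ∈ τ ✓.
  V = {[x64=x66], [x65]}: π^{-1}(V) = {x64, x65, x66} ∈ τ ✓.
Open sets in the quotient: τ_Q = {{}, {[x65]}, {[x64=x66], [x65]}} (3 elements).
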